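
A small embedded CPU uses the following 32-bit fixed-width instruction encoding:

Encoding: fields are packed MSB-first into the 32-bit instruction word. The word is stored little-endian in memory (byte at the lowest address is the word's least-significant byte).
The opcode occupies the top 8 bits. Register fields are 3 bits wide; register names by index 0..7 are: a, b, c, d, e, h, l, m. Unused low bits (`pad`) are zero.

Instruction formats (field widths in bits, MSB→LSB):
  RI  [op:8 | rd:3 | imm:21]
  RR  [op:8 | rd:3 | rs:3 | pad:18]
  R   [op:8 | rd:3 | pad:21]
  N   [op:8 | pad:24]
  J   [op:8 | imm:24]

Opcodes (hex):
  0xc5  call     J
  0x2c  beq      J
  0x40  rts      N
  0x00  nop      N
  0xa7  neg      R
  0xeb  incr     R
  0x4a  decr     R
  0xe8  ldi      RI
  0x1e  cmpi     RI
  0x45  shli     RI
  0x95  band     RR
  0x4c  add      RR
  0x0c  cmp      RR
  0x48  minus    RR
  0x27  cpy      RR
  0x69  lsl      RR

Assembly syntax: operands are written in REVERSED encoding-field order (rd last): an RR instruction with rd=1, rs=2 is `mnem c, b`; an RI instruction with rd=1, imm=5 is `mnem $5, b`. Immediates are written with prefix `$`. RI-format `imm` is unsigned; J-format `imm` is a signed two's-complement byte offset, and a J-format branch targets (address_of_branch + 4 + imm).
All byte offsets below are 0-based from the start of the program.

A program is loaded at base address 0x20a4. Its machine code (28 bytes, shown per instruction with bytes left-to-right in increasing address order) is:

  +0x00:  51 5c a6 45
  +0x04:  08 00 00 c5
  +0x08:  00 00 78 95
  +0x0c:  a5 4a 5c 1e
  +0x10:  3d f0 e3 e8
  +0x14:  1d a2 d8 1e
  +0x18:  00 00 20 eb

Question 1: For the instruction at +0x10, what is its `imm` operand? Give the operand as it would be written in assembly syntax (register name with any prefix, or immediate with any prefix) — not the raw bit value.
@+10  little-endian(3d f0 e3 e8) = 0xe8e3f03d
  opcode bits[31:24]=0xe8: ldi/RI
  rd@[23:21]=0x7 ⇒ m
  imm@[20:0]=0x3f03d ⇒ $258109

$258109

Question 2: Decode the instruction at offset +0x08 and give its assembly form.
@+08  little-endian(00 00 78 95) = 0x95780000
  opcode bits[31:24]=0x95: band/RR
  [23:21] rd=3 = d
  [20:18] rs=6 = l

band l, d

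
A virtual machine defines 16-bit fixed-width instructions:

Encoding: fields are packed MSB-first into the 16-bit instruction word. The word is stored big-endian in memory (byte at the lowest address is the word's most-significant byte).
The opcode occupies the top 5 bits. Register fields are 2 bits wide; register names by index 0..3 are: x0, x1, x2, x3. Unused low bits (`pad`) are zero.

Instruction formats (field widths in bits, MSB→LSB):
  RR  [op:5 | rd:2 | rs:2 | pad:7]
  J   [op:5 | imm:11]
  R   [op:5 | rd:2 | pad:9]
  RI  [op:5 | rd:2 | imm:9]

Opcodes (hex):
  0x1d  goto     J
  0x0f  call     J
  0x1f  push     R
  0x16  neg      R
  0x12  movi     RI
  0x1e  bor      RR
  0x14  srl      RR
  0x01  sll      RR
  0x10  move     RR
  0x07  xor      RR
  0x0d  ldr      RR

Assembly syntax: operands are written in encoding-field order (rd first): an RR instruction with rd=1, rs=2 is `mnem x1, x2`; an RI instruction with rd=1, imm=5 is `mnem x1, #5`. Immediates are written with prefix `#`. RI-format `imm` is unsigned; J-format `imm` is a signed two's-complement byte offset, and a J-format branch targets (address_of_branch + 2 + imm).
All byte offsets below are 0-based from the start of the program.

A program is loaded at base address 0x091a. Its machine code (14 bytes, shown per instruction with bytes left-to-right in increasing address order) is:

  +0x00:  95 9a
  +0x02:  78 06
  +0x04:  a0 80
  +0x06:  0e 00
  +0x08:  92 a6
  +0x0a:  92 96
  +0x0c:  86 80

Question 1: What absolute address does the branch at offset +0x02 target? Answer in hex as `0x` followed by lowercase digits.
0x0924

+0x02: 78 06 ⇒ word 0x7806 (big)
  opcode bits[15:11]=0xf: call/J
  imm@[10:0]=0x6 ⇒ #6
  target = base 0x091a + off 0x02 + 2 + imm 6 = 0x0924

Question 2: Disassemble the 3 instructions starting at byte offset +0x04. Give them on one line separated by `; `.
@+04  big-endian(a0 80) = 0xa080
  opcode bits[15:11]=0x14: srl/RR
  rd: (w>>9)&0x3=0x0 → x0
  rs: (w>>7)&0x3=0x1 → x1
@+06  big-endian(0e 00) = 0x0e00
  opcode bits[15:11]=0x1: sll/RR
  rd: (w>>9)&0x3=0x3 → x3
  rs: (w>>7)&0x3=0x0 → x0
@+08  big-endian(92 a6) = 0x92a6
  opcode bits[15:11]=0x12: movi/RI
  rd: (w>>9)&0x3=0x1 → x1
  imm: (w>>0)&0x1ff=0xa6 → #166

srl x0, x1; sll x3, x0; movi x1, #166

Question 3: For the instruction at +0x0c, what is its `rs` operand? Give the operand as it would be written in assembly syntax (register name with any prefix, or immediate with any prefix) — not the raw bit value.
[0c] 86 80 → 0x8680
  op=0x8680>>11=0x10 ⇒ move (RR)
  [10:9] rd=3 = x3
  [8:7] rs=1 = x1

x1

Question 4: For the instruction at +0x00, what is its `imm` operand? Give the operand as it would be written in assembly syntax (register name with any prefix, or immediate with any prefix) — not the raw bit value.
#410

@+00  big-endian(95 9a) = 0x959a
  opcode bits[15:11]=0x12: movi/RI
  rd@[10:9]=0x2 ⇒ x2
  imm@[8:0]=0x19a ⇒ #410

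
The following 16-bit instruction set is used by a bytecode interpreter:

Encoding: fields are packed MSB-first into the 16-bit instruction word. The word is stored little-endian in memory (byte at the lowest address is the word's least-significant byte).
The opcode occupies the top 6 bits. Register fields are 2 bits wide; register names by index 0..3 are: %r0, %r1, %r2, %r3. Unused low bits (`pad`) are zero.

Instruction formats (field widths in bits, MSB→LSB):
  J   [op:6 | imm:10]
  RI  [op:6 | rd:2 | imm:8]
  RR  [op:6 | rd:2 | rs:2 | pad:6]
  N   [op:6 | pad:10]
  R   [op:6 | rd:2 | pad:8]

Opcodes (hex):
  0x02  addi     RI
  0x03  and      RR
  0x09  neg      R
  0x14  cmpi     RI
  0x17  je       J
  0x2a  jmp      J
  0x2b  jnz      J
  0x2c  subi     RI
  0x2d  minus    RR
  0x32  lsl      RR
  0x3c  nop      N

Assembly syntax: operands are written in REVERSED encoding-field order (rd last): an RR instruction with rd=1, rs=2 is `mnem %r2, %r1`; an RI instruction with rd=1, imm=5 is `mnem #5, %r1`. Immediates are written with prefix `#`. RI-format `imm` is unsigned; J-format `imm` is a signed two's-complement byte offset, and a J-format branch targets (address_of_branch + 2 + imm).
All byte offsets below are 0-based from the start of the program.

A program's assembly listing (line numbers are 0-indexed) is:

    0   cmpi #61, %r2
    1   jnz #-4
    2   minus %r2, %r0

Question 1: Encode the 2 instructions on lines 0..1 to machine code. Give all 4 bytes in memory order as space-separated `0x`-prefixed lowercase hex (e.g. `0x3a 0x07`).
0x3d 0x52 0xfc 0xaf

0. cmpi fields op=0x14:6|rd=2:2|imm=61:8 → word 523dh → 3d 52
1. jnz fields op=0x2b:6|imm=-4:10 → word affch → fc af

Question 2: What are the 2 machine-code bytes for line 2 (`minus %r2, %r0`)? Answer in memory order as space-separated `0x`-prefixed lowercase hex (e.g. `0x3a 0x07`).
L2: minus op=0x2d:6|rd=0:2|rs=2:2|pad=0:6 ⇒ 0xb480 ⇒ little 80 b4

0x80 0xb4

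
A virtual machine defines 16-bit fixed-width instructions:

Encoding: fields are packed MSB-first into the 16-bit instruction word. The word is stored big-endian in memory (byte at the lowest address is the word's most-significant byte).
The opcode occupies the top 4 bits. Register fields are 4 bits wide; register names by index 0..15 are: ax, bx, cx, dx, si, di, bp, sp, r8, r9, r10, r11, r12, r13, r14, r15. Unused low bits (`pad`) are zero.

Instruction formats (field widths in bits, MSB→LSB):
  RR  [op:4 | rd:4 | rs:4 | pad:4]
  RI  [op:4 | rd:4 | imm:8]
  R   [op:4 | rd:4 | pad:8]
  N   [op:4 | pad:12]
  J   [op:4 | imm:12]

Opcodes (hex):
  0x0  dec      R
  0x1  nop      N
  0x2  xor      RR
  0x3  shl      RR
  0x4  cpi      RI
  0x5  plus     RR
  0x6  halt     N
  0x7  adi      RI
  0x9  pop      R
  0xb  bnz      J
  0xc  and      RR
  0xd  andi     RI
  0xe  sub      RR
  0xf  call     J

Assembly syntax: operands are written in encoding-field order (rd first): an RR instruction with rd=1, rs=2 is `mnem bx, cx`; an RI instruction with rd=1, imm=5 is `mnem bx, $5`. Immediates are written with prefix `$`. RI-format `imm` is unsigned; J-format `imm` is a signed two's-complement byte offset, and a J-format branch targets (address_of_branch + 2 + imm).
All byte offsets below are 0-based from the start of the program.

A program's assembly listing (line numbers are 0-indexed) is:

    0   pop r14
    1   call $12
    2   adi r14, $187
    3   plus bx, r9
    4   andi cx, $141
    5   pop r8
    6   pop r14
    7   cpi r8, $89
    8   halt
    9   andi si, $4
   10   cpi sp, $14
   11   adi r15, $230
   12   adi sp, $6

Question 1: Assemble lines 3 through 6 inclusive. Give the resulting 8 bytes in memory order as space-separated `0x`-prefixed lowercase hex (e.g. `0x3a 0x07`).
line 3 (plus): pack op=0x5:4|rd=1:4|rs=9:4|pad=0:4 = 0x5190; big→ 51 90
line 4 (andi): pack op=0xd:4|rd=2:4|imm=141:8 = 0xd28d; big→ d2 8d
line 5 (pop): pack op=0x9:4|rd=8:4|pad=0:8 = 0x9800; big→ 98 00
line 6 (pop): pack op=0x9:4|rd=14:4|pad=0:8 = 0x9e00; big→ 9e 00

0x51 0x90 0xd2 0x8d 0x98 0x00 0x9e 0x00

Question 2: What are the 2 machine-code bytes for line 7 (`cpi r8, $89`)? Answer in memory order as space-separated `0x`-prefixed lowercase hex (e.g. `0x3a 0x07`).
0x48 0x59

7. cpi fields op=0x4:4|rd=8:4|imm=89:8 → word 4859h → 48 59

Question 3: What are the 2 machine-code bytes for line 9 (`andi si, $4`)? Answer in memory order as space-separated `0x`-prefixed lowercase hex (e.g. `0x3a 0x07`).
0xd4 0x04

L9: andi op=0xd:4|rd=4:4|imm=4:8 ⇒ 0xd404 ⇒ big d4 04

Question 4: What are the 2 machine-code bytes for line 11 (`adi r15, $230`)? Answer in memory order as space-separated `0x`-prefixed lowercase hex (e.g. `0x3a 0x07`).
0x7f 0xe6

line 11 (adi): pack op=0x7:4|rd=15:4|imm=230:8 = 0x7fe6; big→ 7f e6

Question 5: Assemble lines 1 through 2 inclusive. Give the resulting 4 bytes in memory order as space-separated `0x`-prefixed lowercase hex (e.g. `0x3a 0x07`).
0xf0 0x0c 0x7e 0xbb

L1: call op=0xf:4|imm=12:12 ⇒ 0xf00c ⇒ big f0 0c
L2: adi op=0x7:4|rd=14:4|imm=187:8 ⇒ 0x7ebb ⇒ big 7e bb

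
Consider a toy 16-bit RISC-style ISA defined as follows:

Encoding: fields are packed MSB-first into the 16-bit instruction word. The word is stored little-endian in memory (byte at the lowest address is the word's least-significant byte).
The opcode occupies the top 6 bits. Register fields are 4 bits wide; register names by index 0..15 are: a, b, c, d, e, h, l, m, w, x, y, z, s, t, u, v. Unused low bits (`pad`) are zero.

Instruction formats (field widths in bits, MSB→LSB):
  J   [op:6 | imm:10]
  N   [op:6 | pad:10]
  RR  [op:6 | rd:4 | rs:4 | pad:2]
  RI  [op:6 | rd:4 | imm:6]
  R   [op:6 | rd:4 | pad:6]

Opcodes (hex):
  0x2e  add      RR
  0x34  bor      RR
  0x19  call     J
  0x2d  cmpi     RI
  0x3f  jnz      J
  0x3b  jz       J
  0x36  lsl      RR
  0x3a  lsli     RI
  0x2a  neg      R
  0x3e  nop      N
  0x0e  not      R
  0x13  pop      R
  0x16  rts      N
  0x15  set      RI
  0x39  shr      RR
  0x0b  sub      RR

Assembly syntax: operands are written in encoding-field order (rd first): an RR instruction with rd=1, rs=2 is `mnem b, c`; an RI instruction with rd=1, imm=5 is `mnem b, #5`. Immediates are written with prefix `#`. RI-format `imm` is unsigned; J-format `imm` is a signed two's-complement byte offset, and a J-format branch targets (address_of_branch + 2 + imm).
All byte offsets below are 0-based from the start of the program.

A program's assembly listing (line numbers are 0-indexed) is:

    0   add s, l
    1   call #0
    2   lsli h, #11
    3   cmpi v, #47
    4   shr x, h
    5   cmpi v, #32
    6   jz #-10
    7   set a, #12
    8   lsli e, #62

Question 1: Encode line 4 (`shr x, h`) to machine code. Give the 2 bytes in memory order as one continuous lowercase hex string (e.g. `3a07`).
54e6

line 4 (shr): pack op=0x39:6|rd=9:4|rs=5:4|pad=0:2 = 0xe654; little→ 54 e6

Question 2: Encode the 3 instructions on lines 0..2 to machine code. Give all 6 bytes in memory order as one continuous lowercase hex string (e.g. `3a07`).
18bb00644be9

line 0 (add): pack op=0x2e:6|rd=12:4|rs=6:4|pad=0:2 = 0xbb18; little→ 18 bb
line 1 (call): pack op=0x19:6|imm=0:10 = 0x6400; little→ 00 64
line 2 (lsli): pack op=0x3a:6|rd=5:4|imm=11:6 = 0xe94b; little→ 4b e9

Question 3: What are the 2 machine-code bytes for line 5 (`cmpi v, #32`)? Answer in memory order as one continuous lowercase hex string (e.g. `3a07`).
L5: cmpi op=0x2d:6|rd=15:4|imm=32:6 ⇒ 0xb7e0 ⇒ little e0 b7

e0b7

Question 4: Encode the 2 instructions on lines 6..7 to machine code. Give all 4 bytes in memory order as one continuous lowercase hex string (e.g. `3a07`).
line 6 (jz): pack op=0x3b:6|imm=-10:10 = 0xeff6; little→ f6 ef
line 7 (set): pack op=0x15:6|rd=0:4|imm=12:6 = 0x540c; little→ 0c 54

f6ef0c54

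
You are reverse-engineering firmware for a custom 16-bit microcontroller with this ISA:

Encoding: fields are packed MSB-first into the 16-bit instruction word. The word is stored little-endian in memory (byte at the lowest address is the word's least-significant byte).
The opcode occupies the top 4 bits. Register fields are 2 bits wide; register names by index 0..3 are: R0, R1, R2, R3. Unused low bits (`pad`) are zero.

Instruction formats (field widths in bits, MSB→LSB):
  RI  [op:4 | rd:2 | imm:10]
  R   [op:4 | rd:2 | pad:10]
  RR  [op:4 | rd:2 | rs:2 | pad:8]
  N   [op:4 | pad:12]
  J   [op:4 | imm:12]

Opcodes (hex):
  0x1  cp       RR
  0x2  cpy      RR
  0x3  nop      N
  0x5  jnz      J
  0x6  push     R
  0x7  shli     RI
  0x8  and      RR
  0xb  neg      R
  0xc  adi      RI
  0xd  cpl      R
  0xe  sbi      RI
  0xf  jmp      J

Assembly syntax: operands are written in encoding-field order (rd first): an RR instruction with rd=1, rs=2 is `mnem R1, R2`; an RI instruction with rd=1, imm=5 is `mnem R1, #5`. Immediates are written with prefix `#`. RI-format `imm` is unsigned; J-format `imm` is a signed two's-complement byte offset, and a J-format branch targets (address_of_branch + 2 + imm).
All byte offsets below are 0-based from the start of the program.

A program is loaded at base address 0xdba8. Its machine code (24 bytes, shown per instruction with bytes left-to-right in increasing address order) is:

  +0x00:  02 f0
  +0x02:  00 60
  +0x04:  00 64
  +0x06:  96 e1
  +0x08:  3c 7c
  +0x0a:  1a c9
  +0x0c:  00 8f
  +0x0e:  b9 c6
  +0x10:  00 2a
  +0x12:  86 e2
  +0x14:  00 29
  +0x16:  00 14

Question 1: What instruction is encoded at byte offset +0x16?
cp R1, R0

+0x16: 00 14 ⇒ word 0x1400 (little)
  top 4b → 0x1 → cp [RR]
  [11:10] rd=1 = R1
  [9:8] rs=0 = R0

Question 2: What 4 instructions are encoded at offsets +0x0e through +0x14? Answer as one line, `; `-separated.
adi R1, #697; cpy R2, R2; sbi R0, #646; cpy R2, R1

off 0x0e: read b9 c6 as little → 0xc6b9
  top 4b → 0xc → adi [RI]
  [11:10] rd=1 = R1
  [9:0] imm=697 = #697
off 0x10: read 00 2a as little → 0x2a00
  top 4b → 0x2 → cpy [RR]
  [11:10] rd=2 = R2
  [9:8] rs=2 = R2
off 0x12: read 86 e2 as little → 0xe286
  top 4b → 0xe → sbi [RI]
  [11:10] rd=0 = R0
  [9:0] imm=646 = #646
off 0x14: read 00 29 as little → 0x2900
  top 4b → 0x2 → cpy [RR]
  [11:10] rd=2 = R2
  [9:8] rs=1 = R1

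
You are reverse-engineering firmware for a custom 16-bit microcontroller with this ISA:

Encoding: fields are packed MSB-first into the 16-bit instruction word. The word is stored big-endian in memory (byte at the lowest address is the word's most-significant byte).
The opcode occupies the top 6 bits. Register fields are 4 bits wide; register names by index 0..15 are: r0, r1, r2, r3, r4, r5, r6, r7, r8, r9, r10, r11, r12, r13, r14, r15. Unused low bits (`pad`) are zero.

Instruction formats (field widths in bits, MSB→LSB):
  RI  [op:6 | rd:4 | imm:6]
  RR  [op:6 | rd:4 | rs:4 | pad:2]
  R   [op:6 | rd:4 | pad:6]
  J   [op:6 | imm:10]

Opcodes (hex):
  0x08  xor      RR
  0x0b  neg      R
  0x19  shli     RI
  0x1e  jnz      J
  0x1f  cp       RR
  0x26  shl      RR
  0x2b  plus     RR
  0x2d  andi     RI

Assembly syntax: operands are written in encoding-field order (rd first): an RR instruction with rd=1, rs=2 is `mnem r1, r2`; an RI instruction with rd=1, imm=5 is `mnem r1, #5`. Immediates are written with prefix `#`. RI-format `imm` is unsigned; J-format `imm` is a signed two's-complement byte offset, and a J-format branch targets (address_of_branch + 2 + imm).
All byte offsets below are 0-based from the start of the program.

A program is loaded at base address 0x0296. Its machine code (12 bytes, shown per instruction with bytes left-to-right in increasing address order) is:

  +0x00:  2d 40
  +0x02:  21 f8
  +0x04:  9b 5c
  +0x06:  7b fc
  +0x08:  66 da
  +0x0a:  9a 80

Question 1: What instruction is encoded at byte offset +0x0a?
[0a] 9a 80 → 0x9a80
  op=0x9a80>>10=0x26 ⇒ shl (RR)
  [9:6] rd=10 = r10
  [5:2] rs=0 = r0

shl r10, r0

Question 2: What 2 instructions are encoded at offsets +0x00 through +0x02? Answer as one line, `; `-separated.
@+00  big-endian(2d 40) = 0x2d40
  top 6b → 0xb → neg [R]
  rd@[9:6]=0x5 ⇒ r5
@+02  big-endian(21 f8) = 0x21f8
  top 6b → 0x8 → xor [RR]
  rd@[9:6]=0x7 ⇒ r7
  rs@[5:2]=0xe ⇒ r14

neg r5; xor r7, r14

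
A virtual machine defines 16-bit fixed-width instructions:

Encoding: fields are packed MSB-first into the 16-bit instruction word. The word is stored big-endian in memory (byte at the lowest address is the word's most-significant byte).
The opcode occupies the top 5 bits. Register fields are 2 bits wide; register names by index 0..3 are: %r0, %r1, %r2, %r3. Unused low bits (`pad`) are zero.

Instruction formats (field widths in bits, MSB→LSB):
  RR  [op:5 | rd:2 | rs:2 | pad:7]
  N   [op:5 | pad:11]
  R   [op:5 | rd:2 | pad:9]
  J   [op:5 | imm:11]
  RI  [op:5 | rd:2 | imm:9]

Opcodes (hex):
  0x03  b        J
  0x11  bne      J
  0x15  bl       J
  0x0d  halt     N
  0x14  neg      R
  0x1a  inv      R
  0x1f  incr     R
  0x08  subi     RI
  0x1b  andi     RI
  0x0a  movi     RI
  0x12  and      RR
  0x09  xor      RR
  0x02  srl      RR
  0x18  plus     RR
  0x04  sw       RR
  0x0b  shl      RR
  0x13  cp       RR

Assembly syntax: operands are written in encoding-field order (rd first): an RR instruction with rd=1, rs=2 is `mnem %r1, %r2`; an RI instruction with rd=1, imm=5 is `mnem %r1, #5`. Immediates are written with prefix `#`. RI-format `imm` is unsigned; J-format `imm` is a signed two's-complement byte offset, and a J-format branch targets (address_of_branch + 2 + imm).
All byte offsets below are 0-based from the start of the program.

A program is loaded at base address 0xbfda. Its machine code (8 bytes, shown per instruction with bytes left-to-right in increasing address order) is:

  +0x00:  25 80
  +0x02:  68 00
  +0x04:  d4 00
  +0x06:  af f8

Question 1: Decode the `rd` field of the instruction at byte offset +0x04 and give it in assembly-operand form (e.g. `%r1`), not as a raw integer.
+0x04: d4 00 ⇒ word 0xd400 (big)
  op=0xd400>>11=0x1a ⇒ inv (R)
  rd: (w>>9)&0x3=0x2 → %r2

%r2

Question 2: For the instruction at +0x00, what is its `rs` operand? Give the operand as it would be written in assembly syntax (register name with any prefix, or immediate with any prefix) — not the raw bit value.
[00] 25 80 → 0x2580
  opcode bits[15:11]=0x4: sw/RR
  rd: (w>>9)&0x3=0x2 → %r2
  rs: (w>>7)&0x3=0x3 → %r3

%r3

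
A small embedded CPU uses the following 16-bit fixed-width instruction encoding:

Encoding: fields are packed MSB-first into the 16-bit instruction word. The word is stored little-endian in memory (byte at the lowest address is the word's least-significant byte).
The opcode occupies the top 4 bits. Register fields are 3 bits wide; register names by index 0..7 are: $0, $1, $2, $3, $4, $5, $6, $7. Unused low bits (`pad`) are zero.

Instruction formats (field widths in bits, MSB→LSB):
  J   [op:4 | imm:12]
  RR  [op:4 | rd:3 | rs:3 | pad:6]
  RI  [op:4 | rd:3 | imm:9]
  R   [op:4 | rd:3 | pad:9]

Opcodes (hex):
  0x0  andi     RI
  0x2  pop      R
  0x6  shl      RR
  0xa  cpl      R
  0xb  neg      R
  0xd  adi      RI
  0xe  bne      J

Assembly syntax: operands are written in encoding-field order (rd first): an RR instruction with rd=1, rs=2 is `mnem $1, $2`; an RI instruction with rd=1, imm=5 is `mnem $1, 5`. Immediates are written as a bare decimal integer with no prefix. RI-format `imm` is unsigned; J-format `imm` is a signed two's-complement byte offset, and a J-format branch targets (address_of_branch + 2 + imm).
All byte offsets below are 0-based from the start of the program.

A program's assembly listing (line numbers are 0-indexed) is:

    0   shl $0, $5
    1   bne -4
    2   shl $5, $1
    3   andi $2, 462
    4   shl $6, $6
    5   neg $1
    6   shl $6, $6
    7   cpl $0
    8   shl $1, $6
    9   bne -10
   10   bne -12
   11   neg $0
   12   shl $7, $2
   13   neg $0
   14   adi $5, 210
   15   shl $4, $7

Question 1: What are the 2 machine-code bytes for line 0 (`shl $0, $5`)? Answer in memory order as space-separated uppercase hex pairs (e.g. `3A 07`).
line 0 (shl): pack op=0x6:4|rd=0:3|rs=5:3|pad=0:6 = 0x6140; little→ 40 61

40 61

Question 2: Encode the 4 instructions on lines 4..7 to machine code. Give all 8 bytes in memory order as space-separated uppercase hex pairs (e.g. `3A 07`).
4. shl fields op=0x6:4|rd=6:3|rs=6:3|pad=0:6 → word 6d80h → 80 6d
5. neg fields op=0xb:4|rd=1:3|pad=0:9 → word b200h → 00 b2
6. shl fields op=0x6:4|rd=6:3|rs=6:3|pad=0:6 → word 6d80h → 80 6d
7. cpl fields op=0xa:4|rd=0:3|pad=0:9 → word a000h → 00 a0

80 6D 00 B2 80 6D 00 A0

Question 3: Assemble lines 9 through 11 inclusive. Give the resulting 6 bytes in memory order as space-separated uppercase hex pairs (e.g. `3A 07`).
F6 EF F4 EF 00 B0

9. bne fields op=0xe:4|imm=-10:12 → word eff6h → f6 ef
10. bne fields op=0xe:4|imm=-12:12 → word eff4h → f4 ef
11. neg fields op=0xb:4|rd=0:3|pad=0:9 → word b000h → 00 b0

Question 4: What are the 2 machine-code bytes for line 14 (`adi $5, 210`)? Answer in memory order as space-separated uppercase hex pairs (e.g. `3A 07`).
D2 DA

L14: adi op=0xd:4|rd=5:3|imm=210:9 ⇒ 0xdad2 ⇒ little d2 da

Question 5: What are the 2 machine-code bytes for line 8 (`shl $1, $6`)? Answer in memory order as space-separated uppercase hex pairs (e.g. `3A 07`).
L8: shl op=0x6:4|rd=1:3|rs=6:3|pad=0:6 ⇒ 0x6380 ⇒ little 80 63

80 63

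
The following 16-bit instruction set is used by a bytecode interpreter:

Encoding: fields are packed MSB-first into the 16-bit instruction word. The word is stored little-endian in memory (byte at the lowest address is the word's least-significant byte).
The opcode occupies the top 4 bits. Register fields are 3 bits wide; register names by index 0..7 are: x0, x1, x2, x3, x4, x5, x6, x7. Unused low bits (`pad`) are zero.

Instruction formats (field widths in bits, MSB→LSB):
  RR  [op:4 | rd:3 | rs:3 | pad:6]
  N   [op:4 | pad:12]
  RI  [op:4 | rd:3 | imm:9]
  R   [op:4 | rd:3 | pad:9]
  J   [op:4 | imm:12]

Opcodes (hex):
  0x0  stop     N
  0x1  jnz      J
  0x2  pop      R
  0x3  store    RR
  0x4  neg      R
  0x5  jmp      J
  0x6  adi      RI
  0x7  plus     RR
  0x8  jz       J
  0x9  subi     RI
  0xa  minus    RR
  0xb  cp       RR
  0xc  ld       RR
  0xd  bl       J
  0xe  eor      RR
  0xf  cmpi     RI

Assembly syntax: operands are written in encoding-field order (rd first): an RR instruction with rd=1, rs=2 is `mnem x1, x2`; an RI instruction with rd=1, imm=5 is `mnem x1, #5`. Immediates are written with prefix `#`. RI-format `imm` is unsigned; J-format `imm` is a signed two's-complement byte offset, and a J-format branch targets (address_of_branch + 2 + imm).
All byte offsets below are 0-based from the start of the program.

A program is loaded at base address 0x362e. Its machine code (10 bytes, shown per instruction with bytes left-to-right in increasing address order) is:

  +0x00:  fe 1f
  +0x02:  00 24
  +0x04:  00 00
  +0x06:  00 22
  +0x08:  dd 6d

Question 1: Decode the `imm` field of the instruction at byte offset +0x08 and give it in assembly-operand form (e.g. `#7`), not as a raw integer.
[08] dd 6d → 0x6ddd
  opcode bits[15:12]=0x6: adi/RI
  rd@[11:9]=0x6 ⇒ x6
  imm@[8:0]=0x1dd ⇒ #477

#477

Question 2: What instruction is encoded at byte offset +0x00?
jnz #-2

+0x00: fe 1f ⇒ word 0x1ffe (little)
  opcode bits[15:12]=0x1: jnz/J
  [11:0] imm=4094 (s12→-2) = #-2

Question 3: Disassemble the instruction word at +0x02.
+0x02: 00 24 ⇒ word 0x2400 (little)
  op=0x2400>>12=0x2 ⇒ pop (R)
  [11:9] rd=2 = x2

pop x2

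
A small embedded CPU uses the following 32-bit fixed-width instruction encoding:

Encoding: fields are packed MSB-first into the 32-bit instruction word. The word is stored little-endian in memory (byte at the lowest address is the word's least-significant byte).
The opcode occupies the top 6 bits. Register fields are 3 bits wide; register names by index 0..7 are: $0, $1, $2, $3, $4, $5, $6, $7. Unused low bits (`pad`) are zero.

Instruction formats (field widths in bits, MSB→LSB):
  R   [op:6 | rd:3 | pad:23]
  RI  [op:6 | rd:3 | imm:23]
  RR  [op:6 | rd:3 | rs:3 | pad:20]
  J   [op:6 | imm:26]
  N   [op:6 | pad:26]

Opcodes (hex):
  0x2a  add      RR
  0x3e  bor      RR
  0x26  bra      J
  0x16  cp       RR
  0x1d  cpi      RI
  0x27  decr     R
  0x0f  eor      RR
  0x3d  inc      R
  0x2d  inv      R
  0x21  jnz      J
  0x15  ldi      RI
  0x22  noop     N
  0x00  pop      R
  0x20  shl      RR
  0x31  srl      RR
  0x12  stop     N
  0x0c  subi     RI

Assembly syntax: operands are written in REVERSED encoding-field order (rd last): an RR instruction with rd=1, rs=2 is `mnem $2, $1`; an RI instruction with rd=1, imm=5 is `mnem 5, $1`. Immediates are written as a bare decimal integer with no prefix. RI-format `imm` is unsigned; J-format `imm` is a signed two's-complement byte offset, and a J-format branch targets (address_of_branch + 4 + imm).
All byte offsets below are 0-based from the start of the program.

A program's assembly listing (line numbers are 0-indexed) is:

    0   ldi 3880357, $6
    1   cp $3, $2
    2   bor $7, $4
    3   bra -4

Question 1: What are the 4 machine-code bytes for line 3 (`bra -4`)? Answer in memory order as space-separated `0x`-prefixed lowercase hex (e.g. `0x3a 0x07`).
line 3 (bra): pack op=0x26:6|imm=-4:26 = 0x9bfffffc; little→ fc ff ff 9b

0xfc 0xff 0xff 0x9b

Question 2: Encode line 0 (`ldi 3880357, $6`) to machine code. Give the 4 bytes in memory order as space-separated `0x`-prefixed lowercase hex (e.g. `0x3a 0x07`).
line 0 (ldi): pack op=0x15:6|rd=6:3|imm=3880357:23 = 0x573b35a5; little→ a5 35 3b 57

0xa5 0x35 0x3b 0x57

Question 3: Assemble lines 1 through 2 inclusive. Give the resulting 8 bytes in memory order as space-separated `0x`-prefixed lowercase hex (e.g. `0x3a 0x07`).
line 1 (cp): pack op=0x16:6|rd=2:3|rs=3:3|pad=0:20 = 0x59300000; little→ 00 00 30 59
line 2 (bor): pack op=0x3e:6|rd=4:3|rs=7:3|pad=0:20 = 0xfa700000; little→ 00 00 70 fa

0x00 0x00 0x30 0x59 0x00 0x00 0x70 0xfa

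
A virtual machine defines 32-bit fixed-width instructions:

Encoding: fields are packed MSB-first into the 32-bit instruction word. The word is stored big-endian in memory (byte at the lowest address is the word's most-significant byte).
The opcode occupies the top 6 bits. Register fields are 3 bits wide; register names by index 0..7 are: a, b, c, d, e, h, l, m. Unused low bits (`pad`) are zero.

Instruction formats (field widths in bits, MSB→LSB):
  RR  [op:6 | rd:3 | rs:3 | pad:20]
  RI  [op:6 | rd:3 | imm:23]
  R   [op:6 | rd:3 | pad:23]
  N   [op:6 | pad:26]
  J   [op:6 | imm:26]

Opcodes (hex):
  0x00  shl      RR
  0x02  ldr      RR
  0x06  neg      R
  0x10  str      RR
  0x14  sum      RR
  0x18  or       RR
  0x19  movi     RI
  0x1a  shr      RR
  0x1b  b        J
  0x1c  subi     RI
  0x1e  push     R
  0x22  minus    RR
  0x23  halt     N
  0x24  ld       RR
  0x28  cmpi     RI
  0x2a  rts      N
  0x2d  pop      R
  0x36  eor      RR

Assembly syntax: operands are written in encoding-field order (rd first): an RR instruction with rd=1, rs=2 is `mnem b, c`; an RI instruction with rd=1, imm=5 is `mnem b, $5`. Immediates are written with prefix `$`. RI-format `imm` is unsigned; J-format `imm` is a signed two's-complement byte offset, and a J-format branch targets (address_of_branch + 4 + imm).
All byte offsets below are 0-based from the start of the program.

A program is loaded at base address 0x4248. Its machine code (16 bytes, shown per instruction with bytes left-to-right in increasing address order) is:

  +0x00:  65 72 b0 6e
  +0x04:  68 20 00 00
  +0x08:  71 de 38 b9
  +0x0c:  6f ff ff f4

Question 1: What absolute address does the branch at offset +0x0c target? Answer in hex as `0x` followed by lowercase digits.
+0x0c: 6f ff ff f4 ⇒ word 0x6ffffff4 (big)
  opcode bits[31:26]=0x1b: b/J
  imm@[25:0]=0x3fffff4 (s26→-12) ⇒ $-12
  target = base 0x4248 + off 0x0c + 4 + imm -12 = 0x424c

0x424c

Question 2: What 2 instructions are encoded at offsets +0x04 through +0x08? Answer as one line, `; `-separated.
shr a, c; subi d, $6174905

[04] 68 20 00 00 → 0x68200000
  top 6b → 0x1a → shr [RR]
  rd@[25:23]=0x0 ⇒ a
  rs@[22:20]=0x2 ⇒ c
[08] 71 de 38 b9 → 0x71de38b9
  top 6b → 0x1c → subi [RI]
  rd@[25:23]=0x3 ⇒ d
  imm@[22:0]=0x5e38b9 ⇒ $6174905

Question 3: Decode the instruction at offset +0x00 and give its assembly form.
movi c, $7516270

@+00  big-endian(65 72 b0 6e) = 0x6572b06e
  opcode bits[31:26]=0x19: movi/RI
  [25:23] rd=2 = c
  [22:0] imm=7516270 = $7516270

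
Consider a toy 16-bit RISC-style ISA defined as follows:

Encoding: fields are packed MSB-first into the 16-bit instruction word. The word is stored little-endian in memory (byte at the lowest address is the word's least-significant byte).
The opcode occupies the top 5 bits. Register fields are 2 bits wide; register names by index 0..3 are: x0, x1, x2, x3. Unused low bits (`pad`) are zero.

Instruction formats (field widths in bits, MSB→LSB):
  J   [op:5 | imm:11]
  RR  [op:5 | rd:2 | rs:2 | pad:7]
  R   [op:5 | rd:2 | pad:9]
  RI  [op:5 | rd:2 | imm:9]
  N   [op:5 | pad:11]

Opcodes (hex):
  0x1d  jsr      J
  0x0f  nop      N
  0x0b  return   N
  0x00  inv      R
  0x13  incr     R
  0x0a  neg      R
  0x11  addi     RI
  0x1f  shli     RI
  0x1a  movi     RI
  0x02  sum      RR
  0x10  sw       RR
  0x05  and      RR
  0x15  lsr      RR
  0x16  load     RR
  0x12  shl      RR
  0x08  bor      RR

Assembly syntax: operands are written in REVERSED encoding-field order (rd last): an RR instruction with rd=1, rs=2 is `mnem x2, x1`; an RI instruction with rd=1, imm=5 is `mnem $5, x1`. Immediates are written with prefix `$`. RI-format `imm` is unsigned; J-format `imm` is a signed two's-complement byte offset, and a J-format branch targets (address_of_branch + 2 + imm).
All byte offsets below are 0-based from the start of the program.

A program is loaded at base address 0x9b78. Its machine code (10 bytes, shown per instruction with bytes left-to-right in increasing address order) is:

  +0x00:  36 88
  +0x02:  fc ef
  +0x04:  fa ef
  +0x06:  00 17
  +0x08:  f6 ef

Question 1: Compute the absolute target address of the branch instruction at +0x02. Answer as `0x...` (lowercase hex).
0x9b78

@+02  little-endian(fc ef) = 0xeffc
  op=0xeffc>>11=0x1d ⇒ jsr (J)
  imm@[10:0]=0x7fc (s11→-4) ⇒ $-4
  target = base 0x9b78 + off 0x02 + 2 + imm -4 = 0x9b78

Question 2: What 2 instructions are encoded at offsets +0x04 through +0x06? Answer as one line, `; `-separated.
[04] fa ef → 0xeffa
  op=0xeffa>>11=0x1d ⇒ jsr (J)
  [10:0] imm=2042 (s11→-6) = $-6
[06] 00 17 → 0x1700
  op=0x1700>>11=0x2 ⇒ sum (RR)
  [10:9] rd=3 = x3
  [8:7] rs=2 = x2

jsr $-6; sum x2, x3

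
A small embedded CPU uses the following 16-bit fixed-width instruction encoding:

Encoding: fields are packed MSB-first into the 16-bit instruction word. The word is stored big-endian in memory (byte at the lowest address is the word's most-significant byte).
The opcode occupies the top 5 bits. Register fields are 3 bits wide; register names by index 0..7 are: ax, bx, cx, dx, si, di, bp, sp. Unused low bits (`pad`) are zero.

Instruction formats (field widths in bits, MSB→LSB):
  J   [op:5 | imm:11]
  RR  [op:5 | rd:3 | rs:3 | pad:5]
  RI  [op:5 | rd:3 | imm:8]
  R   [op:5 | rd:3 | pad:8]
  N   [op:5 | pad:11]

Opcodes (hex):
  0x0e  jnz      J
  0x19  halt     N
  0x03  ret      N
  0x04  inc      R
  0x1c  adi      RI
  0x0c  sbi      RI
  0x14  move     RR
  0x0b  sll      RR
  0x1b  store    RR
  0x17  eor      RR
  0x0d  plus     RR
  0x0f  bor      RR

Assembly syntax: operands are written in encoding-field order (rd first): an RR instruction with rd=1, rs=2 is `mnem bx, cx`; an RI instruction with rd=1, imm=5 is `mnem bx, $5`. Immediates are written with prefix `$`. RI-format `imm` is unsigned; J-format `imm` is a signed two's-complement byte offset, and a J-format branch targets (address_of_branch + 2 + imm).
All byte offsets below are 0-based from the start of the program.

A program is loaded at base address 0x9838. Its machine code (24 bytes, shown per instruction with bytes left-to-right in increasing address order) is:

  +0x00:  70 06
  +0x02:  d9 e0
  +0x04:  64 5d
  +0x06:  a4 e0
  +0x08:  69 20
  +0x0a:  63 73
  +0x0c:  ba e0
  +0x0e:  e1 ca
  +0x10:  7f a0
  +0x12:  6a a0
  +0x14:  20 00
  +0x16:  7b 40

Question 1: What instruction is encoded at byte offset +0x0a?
sbi dx, $115

off 0x0a: read 63 73 as big → 0x6373
  top 5b → 0xc → sbi [RI]
  rd: (w>>8)&0x7=0x3 → dx
  imm: (w>>0)&0xff=0x73 → $115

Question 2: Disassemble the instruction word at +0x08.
plus bx, bx

[08] 69 20 → 0x6920
  op=0x6920>>11=0xd ⇒ plus (RR)
  [10:8] rd=1 = bx
  [7:5] rs=1 = bx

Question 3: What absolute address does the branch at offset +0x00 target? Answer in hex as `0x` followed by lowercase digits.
0x9840

off 0x00: read 70 06 as big → 0x7006
  op=0x7006>>11=0xe ⇒ jnz (J)
  [10:0] imm=6 = $6
  target = base 0x9838 + off 0x00 + 2 + imm 6 = 0x9840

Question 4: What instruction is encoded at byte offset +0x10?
[10] 7f a0 → 0x7fa0
  top 5b → 0xf → bor [RR]
  rd: (w>>8)&0x7=0x7 → sp
  rs: (w>>5)&0x7=0x5 → di

bor sp, di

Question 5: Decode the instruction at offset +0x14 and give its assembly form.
inc ax

@+14  big-endian(20 00) = 0x2000
  op=0x2000>>11=0x4 ⇒ inc (R)
  rd@[10:8]=0x0 ⇒ ax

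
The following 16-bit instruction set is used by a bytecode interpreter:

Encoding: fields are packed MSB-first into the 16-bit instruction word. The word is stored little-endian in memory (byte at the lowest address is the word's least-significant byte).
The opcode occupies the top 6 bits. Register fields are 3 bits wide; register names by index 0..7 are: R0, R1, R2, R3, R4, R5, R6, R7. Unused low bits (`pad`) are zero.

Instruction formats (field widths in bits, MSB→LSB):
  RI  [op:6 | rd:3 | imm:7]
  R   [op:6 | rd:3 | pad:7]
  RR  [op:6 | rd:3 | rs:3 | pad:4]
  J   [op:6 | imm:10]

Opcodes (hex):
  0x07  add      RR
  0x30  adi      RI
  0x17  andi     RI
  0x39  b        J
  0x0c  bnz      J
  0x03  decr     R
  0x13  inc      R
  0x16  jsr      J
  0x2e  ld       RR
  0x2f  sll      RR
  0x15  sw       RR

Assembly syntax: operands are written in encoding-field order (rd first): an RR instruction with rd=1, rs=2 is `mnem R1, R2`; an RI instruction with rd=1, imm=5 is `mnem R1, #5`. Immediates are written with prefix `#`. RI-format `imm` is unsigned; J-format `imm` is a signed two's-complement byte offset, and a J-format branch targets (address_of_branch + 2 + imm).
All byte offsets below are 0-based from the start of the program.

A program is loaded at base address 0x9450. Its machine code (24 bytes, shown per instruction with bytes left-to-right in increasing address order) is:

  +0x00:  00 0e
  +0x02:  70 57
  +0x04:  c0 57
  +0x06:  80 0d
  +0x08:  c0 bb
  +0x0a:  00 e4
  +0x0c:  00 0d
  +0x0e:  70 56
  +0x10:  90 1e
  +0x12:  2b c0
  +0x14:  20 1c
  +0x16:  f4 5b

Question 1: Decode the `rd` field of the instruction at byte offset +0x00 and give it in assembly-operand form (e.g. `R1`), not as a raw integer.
R4

[00] 00 0e → 0x0e00
  opcode bits[15:10]=0x3: decr/R
  [9:7] rd=4 = R4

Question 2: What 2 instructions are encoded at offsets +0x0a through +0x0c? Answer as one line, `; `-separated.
off 0x0a: read 00 e4 as little → 0xe400
  op=0xe400>>10=0x39 ⇒ b (J)
  imm@[9:0]=0x0 ⇒ #0
off 0x0c: read 00 0d as little → 0x0d00
  op=0x0d00>>10=0x3 ⇒ decr (R)
  rd@[9:7]=0x2 ⇒ R2

b #0; decr R2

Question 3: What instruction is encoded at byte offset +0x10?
@+10  little-endian(90 1e) = 0x1e90
  top 6b → 0x7 → add [RR]
  [9:7] rd=5 = R5
  [6:4] rs=1 = R1

add R5, R1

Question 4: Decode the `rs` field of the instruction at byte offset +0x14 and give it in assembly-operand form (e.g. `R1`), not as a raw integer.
off 0x14: read 20 1c as little → 0x1c20
  op=0x1c20>>10=0x7 ⇒ add (RR)
  [9:7] rd=0 = R0
  [6:4] rs=2 = R2

R2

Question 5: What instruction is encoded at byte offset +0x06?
@+06  little-endian(80 0d) = 0x0d80
  op=0x0d80>>10=0x3 ⇒ decr (R)
  rd@[9:7]=0x3 ⇒ R3

decr R3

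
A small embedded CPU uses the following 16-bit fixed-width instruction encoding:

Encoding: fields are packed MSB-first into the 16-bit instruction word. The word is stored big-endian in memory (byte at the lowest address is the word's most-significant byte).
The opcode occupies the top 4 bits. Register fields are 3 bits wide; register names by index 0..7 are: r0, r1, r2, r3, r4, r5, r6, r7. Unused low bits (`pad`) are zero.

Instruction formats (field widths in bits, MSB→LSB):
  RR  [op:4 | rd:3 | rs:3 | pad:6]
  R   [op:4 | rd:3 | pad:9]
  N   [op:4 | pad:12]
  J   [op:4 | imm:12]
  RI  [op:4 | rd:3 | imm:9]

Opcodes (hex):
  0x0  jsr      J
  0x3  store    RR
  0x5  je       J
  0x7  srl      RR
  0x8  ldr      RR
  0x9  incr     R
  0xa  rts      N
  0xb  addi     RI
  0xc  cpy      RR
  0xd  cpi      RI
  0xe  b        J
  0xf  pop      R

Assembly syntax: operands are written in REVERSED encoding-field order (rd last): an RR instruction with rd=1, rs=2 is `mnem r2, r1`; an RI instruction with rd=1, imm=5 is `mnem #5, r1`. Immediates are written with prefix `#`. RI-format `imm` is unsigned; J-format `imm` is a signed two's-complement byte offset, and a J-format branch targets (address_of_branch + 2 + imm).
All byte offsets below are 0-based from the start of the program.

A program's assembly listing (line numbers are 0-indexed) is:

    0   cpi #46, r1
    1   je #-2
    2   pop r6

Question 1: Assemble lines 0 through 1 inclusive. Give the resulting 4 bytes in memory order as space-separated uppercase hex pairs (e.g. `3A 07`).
D2 2E 5F FE

0. cpi fields op=0xd:4|rd=1:3|imm=46:9 → word d22eh → d2 2e
1. je fields op=0x5:4|imm=-2:12 → word 5ffeh → 5f fe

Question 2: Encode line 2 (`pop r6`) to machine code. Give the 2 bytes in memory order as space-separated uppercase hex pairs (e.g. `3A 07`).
line 2 (pop): pack op=0xf:4|rd=6:3|pad=0:9 = 0xfc00; big→ fc 00

FC 00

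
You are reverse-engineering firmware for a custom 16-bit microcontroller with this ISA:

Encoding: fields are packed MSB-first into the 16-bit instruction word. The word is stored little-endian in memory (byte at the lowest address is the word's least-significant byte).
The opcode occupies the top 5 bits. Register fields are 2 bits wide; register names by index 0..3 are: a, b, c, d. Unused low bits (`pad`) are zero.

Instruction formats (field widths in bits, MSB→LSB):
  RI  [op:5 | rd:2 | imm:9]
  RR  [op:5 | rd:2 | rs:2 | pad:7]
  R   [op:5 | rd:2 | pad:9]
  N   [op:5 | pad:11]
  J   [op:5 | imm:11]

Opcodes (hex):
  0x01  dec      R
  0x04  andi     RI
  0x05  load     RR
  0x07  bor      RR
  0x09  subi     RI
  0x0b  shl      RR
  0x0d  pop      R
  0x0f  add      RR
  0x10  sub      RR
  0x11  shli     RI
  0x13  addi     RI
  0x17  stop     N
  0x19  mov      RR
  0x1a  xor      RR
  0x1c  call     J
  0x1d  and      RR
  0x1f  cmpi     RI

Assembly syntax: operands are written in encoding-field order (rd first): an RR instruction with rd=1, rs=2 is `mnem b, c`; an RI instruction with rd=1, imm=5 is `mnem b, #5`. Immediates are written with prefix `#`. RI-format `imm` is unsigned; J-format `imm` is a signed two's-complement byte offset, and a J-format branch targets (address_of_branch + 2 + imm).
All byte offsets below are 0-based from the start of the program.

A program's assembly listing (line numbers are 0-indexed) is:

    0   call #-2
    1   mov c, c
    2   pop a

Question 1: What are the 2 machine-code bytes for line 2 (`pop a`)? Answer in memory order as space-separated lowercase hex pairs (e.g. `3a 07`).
00 68

L2: pop op=0xd:5|rd=0:2|pad=0:9 ⇒ 0x6800 ⇒ little 00 68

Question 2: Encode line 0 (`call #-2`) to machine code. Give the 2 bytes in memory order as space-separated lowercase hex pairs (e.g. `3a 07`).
fe e7

0. call fields op=0x1c:5|imm=-2:11 → word e7feh → fe e7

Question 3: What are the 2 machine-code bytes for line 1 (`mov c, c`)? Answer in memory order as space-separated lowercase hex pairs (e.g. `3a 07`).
L1: mov op=0x19:5|rd=2:2|rs=2:2|pad=0:7 ⇒ 0xcd00 ⇒ little 00 cd

00 cd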